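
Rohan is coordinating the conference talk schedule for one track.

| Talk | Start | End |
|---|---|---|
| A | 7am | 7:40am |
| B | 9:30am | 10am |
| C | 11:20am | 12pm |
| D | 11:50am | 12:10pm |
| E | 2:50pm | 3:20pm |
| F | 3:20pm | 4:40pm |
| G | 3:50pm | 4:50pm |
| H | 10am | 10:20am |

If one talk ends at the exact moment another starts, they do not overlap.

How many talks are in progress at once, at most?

2

Walk through starts and ends in time order (an end at T is processed before a start at T):
7am start A → 1
7:40am end A → 0
9:30am start B → 1
10am end B → 0
10am start H → 1
10:20am end H → 0
11:20am start C → 1
11:50am start D → 2
12pm end C → 1
12:10pm end D → 0
2:50pm start E → 1
3:20pm end E → 0
3:20pm start F → 1
3:50pm start G → 2
4:40pm end F → 1
4:50pm end G → 0
Peak is 2, at 11:50am (C, D).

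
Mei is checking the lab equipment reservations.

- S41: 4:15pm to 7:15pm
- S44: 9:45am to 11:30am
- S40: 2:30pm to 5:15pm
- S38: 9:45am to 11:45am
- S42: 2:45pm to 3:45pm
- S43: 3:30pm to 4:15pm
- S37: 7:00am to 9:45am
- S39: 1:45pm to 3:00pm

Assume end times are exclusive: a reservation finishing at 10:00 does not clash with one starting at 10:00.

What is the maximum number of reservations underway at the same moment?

Walk through starts and ends in time order (an end at T is processed before a start at T):
7:00am start S37 → 1
9:45am end S37 → 0
9:45am start S38 → 1
9:45am start S44 → 2
11:30am end S44 → 1
11:45am end S38 → 0
1:45pm start S39 → 1
2:30pm start S40 → 2
2:45pm start S42 → 3
3:00pm end S39 → 2
3:30pm start S43 → 3
3:45pm end S42 → 2
4:15pm end S43 → 1
4:15pm start S41 → 2
5:15pm end S40 → 1
7:15pm end S41 → 0
Peak is 3, at 2:45pm (S39, S40, S42).

3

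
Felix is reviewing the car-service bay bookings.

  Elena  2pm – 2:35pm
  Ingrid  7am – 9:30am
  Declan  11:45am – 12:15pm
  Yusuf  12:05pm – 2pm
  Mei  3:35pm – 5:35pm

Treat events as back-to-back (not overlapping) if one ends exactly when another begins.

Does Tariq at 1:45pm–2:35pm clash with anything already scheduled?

Yes — it overlaps Elena, Yusuf

Ingrid: ends 9:30am at or before Tariq starts 1:45pm → clear.
Declan: ends 12:15pm at or before Tariq starts 1:45pm → clear.
Yusuf: starts 12:05pm before Tariq ends 2:35pm, and ends 2pm after Tariq starts 1:45pm → overlap.
Elena: starts 2pm before Tariq ends 2:35pm, and ends 2:35pm after Tariq starts 1:45pm → overlap.
Mei: starts 3:35pm at or after Tariq ends 2:35pm → clear.
Tariq overlaps Yusuf, Elena.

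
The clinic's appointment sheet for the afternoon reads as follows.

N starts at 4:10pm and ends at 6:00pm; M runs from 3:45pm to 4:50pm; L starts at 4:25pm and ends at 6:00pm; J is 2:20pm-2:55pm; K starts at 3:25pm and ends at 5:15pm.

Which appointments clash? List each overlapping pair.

K & L, K & M, K & N, L & M, L & N, M & N

Sorted by start: J, K, M, N, L.
K starts after J ends, so J has no further overlaps.
M starts before K ends → K and M overlap.
N starts before K ends → K and N overlap.
L starts before K ends → K and L overlap.
N starts before M ends → M and N overlap.
L starts before M ends → M and L overlap.
L starts before N ends → N and L overlap.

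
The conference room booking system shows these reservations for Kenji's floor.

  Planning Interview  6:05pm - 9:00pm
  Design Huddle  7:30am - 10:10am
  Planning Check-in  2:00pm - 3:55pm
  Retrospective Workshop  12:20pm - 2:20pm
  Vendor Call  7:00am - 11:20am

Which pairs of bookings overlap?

Sorted by start: Vendor Call, Design Huddle, Retrospective Workshop, Planning Check-in, Planning Interview.
Design Huddle starts before Vendor Call ends → Vendor Call and Design Huddle overlap.
Retrospective Workshop starts after Vendor Call ends, so Vendor Call has no further overlaps.
Retrospective Workshop starts after Design Huddle ends, so Design Huddle has no further overlaps.
Planning Check-in starts before Retrospective Workshop ends → Retrospective Workshop and Planning Check-in overlap.
Planning Interview starts after Retrospective Workshop ends.
Planning Interview starts after Planning Check-in ends.

Design Huddle & Vendor Call, Planning Check-in & Retrospective Workshop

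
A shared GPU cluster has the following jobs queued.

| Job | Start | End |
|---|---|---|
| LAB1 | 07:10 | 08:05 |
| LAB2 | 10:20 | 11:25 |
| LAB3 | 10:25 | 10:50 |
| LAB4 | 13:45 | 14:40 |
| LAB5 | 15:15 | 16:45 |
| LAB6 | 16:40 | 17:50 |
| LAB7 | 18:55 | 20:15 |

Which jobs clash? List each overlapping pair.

LAB2 & LAB3, LAB5 & LAB6

Two intervals overlap when each starts before the other ends.
Sorted by start: LAB1, LAB2, LAB3, LAB4, LAB5, LAB6, LAB7.
LAB2 starts after LAB1 ends, so nothing later overlaps LAB1 either.
LAB3 starts before LAB2 ends → LAB2 and LAB3 overlap.
LAB4 starts after LAB2 ends, so nothing later overlaps LAB2 either.
LAB4 starts after LAB3 ends, so nothing later overlaps LAB3 either.
LAB5 starts after LAB4 ends, so nothing later overlaps LAB4 either.
LAB6 starts before LAB5 ends → LAB5 and LAB6 overlap.
LAB7 starts after LAB5 ends.
LAB7 starts after LAB6 ends.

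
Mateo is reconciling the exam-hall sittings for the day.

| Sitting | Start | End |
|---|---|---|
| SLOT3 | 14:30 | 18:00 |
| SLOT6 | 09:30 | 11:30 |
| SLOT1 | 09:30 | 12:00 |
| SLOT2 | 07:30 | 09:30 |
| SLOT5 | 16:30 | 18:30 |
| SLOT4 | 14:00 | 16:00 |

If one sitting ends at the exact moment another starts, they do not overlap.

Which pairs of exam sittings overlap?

SLOT1 & SLOT6, SLOT3 & SLOT4, SLOT3 & SLOT5

Sorted by start: SLOT2, SLOT1, SLOT6, SLOT4, SLOT3, SLOT5.
SLOT1 starts exactly when SLOT2 ends (back-to-back, no overlap), so nothing later overlaps SLOT2 either.
SLOT6 starts before SLOT1 ends → SLOT1 and SLOT6 overlap.
SLOT4 starts after SLOT1 ends, so nothing later overlaps SLOT1 either.
SLOT4 starts after SLOT6 ends, so nothing later overlaps SLOT6 either.
SLOT3 starts before SLOT4 ends → SLOT4 and SLOT3 overlap.
SLOT5 starts after SLOT4 ends.
SLOT5 starts before SLOT3 ends → SLOT3 and SLOT5 overlap.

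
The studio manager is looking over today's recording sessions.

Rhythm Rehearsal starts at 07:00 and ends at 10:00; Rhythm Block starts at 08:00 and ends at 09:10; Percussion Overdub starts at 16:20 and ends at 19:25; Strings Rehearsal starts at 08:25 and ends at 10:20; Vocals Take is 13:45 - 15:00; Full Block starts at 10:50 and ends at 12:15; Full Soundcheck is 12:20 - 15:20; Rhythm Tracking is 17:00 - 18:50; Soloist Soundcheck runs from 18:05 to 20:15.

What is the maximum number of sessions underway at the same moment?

Sort all start/end points and keep a running count:
07:00 start Rhythm Rehearsal → 1
08:00 start Rhythm Block → 2
08:25 start Strings Rehearsal → 3
09:10 end Rhythm Block → 2
10:00 end Rhythm Rehearsal → 1
10:20 end Strings Rehearsal → 0
10:50 start Full Block → 1
12:15 end Full Block → 0
12:20 start Full Soundcheck → 1
13:45 start Vocals Take → 2
15:00 end Vocals Take → 1
15:20 end Full Soundcheck → 0
16:20 start Percussion Overdub → 1
17:00 start Rhythm Tracking → 2
18:05 start Soloist Soundcheck → 3
18:50 end Rhythm Tracking → 2
19:25 end Percussion Overdub → 1
20:15 end Soloist Soundcheck → 0
Peak is 3, at 08:25 (Rhythm Block, Rhythm Rehearsal, Strings Rehearsal).

3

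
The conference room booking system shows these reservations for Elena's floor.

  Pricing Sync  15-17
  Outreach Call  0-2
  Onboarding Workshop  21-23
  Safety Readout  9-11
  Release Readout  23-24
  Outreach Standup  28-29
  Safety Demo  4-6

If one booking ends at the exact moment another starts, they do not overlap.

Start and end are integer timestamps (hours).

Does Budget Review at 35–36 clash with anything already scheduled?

No — it doesn't clash with anything

Outreach Call: ends 2 at or before Budget Review starts 35 → clear.
Safety Demo: ends 6 at or before Budget Review starts 35 → clear.
Safety Readout: ends 11 at or before Budget Review starts 35 → clear.
Pricing Sync: ends 17 at or before Budget Review starts 35 → clear.
Onboarding Workshop: ends 23 at or before Budget Review starts 35 → clear.
Release Readout: ends 24 at or before Budget Review starts 35 → clear.
Outreach Standup: ends 29 at or before Budget Review starts 35 → clear.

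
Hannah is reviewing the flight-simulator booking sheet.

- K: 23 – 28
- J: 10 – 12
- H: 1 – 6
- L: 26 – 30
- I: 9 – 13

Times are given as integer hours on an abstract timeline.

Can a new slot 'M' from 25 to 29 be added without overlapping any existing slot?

No — it overlaps K, L

H: ends 6 at or before M starts 25 → clear.
I: ends 13 at or before M starts 25 → clear.
J: ends 12 at or before M starts 25 → clear.
K: starts 23 before M ends 29, and ends 28 after M starts 25 → overlap.
L: starts 26 before M ends 29, and ends 30 after M starts 25 → overlap.
M overlaps K, L.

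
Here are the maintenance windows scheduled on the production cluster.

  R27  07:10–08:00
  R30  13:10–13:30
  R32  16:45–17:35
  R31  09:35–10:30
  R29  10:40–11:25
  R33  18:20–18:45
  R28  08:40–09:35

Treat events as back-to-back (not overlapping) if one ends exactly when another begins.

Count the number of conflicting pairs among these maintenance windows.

Sorted by start: R27, R28, R31, R29, R30, R32, R33.
R28 starts after R27 ends, so nothing later overlaps R27 either.
R31 starts exactly when R28 ends (back-to-back, no overlap), so nothing later overlaps R28 either.
R29 starts after R31 ends, so nothing later overlaps R31 either.
R30 starts after R29 ends, so nothing later overlaps R29 either.
R32 starts after R30 ends, so nothing later overlaps R30 either.
R33 starts after R32 ends.
No pair overlaps.

0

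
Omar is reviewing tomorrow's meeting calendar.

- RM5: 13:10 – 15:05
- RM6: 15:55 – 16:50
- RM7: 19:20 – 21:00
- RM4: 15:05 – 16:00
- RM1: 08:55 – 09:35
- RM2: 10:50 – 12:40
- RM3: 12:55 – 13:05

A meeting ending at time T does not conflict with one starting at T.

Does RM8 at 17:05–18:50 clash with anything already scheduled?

No — it doesn't clash with anything

RM1: ends 09:35 at or before RM8 starts 17:05 → clear.
RM2: ends 12:40 at or before RM8 starts 17:05 → clear.
RM3: ends 13:05 at or before RM8 starts 17:05 → clear.
RM5: ends 15:05 at or before RM8 starts 17:05 → clear.
RM4: ends 16:00 at or before RM8 starts 17:05 → clear.
RM6: ends 16:50 at or before RM8 starts 17:05 → clear.
RM7: starts 19:20 at or after RM8 ends 18:50 → clear.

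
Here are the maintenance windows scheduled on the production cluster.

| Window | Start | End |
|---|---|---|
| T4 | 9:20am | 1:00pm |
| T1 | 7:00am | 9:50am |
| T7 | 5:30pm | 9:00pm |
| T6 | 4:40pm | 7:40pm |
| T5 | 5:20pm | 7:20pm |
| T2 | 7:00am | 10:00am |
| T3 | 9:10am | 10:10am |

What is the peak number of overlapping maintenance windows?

4

Walk through starts and ends in time order (an end at T is processed before a start at T):
7:00am start T1 → 1
7:00am start T2 → 2
9:10am start T3 → 3
9:20am start T4 → 4
9:50am end T1 → 3
10:00am end T2 → 2
10:10am end T3 → 1
1:00pm end T4 → 0
4:40pm start T6 → 1
5:20pm start T5 → 2
5:30pm start T7 → 3
7:20pm end T5 → 2
7:40pm end T6 → 1
9:00pm end T7 → 0
Peak is 4, at 9:20am (T1, T2, T3, T4).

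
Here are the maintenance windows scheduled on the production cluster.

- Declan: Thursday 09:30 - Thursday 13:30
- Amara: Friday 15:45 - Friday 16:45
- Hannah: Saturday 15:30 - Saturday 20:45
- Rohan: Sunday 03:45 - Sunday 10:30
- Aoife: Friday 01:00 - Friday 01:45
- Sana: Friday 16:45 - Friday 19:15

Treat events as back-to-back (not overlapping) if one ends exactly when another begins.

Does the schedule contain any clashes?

Sorted by start: Declan, Aoife, Amara, Sana, Hannah, Rohan.
Aoife starts after Declan ends, so Declan has no further overlaps.
Amara starts after Aoife ends, so Aoife has no further overlaps.
Sana starts exactly when Amara ends (back-to-back, no overlap), so Amara has no further overlaps.
Hannah starts after Sana ends, so Sana has no further overlaps.
Rohan starts after Hannah ends.
Every pair is clear; the schedule has no overlaps.

No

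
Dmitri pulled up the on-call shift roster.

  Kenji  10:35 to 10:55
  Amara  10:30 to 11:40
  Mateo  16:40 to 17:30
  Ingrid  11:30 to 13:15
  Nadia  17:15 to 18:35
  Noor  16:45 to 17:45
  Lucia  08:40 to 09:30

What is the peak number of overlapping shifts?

Sweep the timeline, counting +1 at each start and −1 at each end (ends before starts at a tie):
08:40 start Lucia → 1
09:30 end Lucia → 0
10:30 start Amara → 1
10:35 start Kenji → 2
10:55 end Kenji → 1
11:30 start Ingrid → 2
11:40 end Amara → 1
13:15 end Ingrid → 0
16:40 start Mateo → 1
16:45 start Noor → 2
17:15 start Nadia → 3
17:30 end Mateo → 2
17:45 end Noor → 1
18:35 end Nadia → 0
Peak is 3, at 17:15 (Mateo, Nadia, Noor).

3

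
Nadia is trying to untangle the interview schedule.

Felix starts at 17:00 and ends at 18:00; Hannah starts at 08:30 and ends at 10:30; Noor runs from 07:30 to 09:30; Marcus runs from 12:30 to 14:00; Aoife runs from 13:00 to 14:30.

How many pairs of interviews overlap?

2

Sorted by start: Noor, Hannah, Marcus, Aoife, Felix.
Hannah starts before Noor ends → Noor and Hannah overlap.
Marcus starts after Noor ends; Noor is clear from here.
Marcus starts after Hannah ends; Hannah is clear from here.
Aoife starts before Marcus ends → Marcus and Aoife overlap.
Felix starts after Marcus ends.
Felix starts after Aoife ends.
Overlapping pairs: Aoife & Marcus, Hannah & Noor — 2 in total.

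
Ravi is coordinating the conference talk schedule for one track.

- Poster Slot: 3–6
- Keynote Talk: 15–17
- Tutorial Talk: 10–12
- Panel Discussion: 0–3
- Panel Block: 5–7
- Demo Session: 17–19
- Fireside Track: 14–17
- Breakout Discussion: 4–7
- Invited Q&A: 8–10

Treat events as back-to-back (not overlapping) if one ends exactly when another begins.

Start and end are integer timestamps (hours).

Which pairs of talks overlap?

Breakout Discussion & Panel Block, Breakout Discussion & Poster Slot, Fireside Track & Keynote Talk, Panel Block & Poster Slot

Two intervals overlap when each starts before the other ends.
Sorted by start: Panel Discussion, Poster Slot, Breakout Discussion, Panel Block, Invited Q&A, Tutorial Talk, Fireside Track, Keynote Talk, Demo Session.
Poster Slot starts exactly when Panel Discussion ends (back-to-back, no overlap) — done with Panel Discussion.
Breakout Discussion starts before Poster Slot ends → Poster Slot and Breakout Discussion overlap.
Panel Block starts before Poster Slot ends → Poster Slot and Panel Block overlap.
Invited Q&A starts after Poster Slot ends — done with Poster Slot.
Panel Block starts before Breakout Discussion ends → Breakout Discussion and Panel Block overlap.
Invited Q&A starts after Breakout Discussion ends — done with Breakout Discussion.
Invited Q&A starts after Panel Block ends — done with Panel Block.
Tutorial Talk starts exactly when Invited Q&A ends (back-to-back, no overlap) — done with Invited Q&A.
Fireside Track starts after Tutorial Talk ends — done with Tutorial Talk.
Keynote Talk starts before Fireside Track ends → Fireside Track and Keynote Talk overlap.
Demo Session starts exactly when Fireside Track ends (back-to-back, no overlap).
Demo Session starts exactly when Keynote Talk ends (back-to-back, no overlap).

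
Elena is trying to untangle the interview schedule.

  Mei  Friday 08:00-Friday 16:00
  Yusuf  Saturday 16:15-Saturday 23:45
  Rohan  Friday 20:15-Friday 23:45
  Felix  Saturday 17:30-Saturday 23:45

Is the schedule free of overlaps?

No

Sorted by start: Mei, Rohan, Yusuf, Felix.
Rohan starts after Mei ends, so Mei has no further overlaps.
Yusuf starts after Rohan ends, so Rohan has no further overlaps.
Felix starts before Yusuf ends → Yusuf and Felix overlap.
That's a conflict, so the schedule is not conflict-free.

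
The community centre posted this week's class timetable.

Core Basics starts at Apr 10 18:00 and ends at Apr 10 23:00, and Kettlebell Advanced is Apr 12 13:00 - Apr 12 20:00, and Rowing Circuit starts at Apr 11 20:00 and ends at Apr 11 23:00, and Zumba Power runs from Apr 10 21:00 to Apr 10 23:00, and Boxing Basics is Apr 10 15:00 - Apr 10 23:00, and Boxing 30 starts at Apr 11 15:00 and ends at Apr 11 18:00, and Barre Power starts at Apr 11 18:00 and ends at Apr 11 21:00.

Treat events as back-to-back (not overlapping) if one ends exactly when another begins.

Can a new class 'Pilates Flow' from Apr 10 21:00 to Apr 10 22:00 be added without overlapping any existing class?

No — it overlaps Boxing Basics, Core Basics, Zumba Power

Boxing Basics: starts Apr 10 15:00 before Pilates Flow ends Apr 10 22:00, and ends Apr 10 23:00 after Pilates Flow starts Apr 10 21:00 → overlap.
Core Basics: starts Apr 10 18:00 before Pilates Flow ends Apr 10 22:00, and ends Apr 10 23:00 after Pilates Flow starts Apr 10 21:00 → overlap.
Zumba Power: starts Apr 10 21:00 before Pilates Flow ends Apr 10 22:00, and ends Apr 10 23:00 after Pilates Flow starts Apr 10 21:00 → overlap.
Boxing 30: starts Apr 11 15:00 at or after Pilates Flow ends Apr 10 22:00 → clear.
Barre Power: starts Apr 11 18:00 at or after Pilates Flow ends Apr 10 22:00 → clear.
Rowing Circuit: starts Apr 11 20:00 at or after Pilates Flow ends Apr 10 22:00 → clear.
Kettlebell Advanced: starts Apr 12 13:00 at or after Pilates Flow ends Apr 10 22:00 → clear.
Pilates Flow overlaps Boxing Basics, Zumba Power, Core Basics.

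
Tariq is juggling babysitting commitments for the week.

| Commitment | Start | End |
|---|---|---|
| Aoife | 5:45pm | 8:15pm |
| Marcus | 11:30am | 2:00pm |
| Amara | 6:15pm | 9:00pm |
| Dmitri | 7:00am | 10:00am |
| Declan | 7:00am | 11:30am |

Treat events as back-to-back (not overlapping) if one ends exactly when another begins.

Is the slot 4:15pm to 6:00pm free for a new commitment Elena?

No — it overlaps Aoife

Declan: ends 11:30am at or before Elena starts 4:15pm → clear.
Dmitri: ends 10:00am at or before Elena starts 4:15pm → clear.
Marcus: ends 2:00pm at or before Elena starts 4:15pm → clear.
Aoife: starts 5:45pm before Elena ends 6:00pm, and ends 8:15pm after Elena starts 4:15pm → overlap.
Amara: starts 6:15pm at or after Elena ends 6:00pm → clear.
Elena overlaps Aoife.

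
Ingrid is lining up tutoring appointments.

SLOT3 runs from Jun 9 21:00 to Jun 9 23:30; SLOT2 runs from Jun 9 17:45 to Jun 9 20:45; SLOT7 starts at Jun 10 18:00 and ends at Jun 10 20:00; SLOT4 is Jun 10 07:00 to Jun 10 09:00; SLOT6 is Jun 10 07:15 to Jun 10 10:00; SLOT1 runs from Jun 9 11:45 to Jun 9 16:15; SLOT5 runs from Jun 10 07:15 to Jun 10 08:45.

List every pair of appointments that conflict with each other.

Check each pair: they overlap iff neither finishes before the other starts.
Sorted by start: SLOT1, SLOT2, SLOT3, SLOT4, SLOT5, SLOT6, SLOT7.
SLOT2 starts after SLOT1 ends — done with SLOT1.
SLOT3 starts after SLOT2 ends — done with SLOT2.
SLOT4 starts after SLOT3 ends — done with SLOT3.
SLOT5 starts before SLOT4 ends → SLOT4 and SLOT5 overlap.
SLOT6 starts before SLOT4 ends → SLOT4 and SLOT6 overlap.
SLOT7 starts after SLOT4 ends.
SLOT6 starts before SLOT5 ends → SLOT5 and SLOT6 overlap.
SLOT7 starts after SLOT5 ends.
SLOT7 starts after SLOT6 ends.

SLOT4 & SLOT5, SLOT4 & SLOT6, SLOT5 & SLOT6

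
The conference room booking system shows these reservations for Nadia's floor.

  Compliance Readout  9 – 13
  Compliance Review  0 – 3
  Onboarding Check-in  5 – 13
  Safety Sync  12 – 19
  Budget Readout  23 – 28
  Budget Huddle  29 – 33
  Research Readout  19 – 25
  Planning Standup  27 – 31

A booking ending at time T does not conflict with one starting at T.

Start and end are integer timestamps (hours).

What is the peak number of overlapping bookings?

3

Walk through starts and ends in time order (an end at T is processed before a start at T):
0 start Compliance Review → 1
3 end Compliance Review → 0
5 start Onboarding Check-in → 1
9 start Compliance Readout → 2
12 start Safety Sync → 3
13 end Compliance Readout → 2
13 end Onboarding Check-in → 1
19 end Safety Sync → 0
19 start Research Readout → 1
23 start Budget Readout → 2
25 end Research Readout → 1
27 start Planning Standup → 2
28 end Budget Readout → 1
29 start Budget Huddle → 2
31 end Planning Standup → 1
33 end Budget Huddle → 0
Peak is 3, at 12 (Compliance Readout, Onboarding Check-in, Safety Sync).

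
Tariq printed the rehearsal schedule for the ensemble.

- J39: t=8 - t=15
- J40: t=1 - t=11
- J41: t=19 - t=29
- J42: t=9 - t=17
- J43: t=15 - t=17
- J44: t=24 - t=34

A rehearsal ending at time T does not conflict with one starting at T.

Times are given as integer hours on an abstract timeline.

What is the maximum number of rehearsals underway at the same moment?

3

Sweep the timeline, counting +1 at each start and −1 at each end (ends before starts at a tie):
t=1 start J40 → 1
t=8 start J39 → 2
t=9 start J42 → 3
t=11 end J40 → 2
t=15 end J39 → 1
t=15 start J43 → 2
t=17 end J42 → 1
t=17 end J43 → 0
t=19 start J41 → 1
t=24 start J44 → 2
t=29 end J41 → 1
t=34 end J44 → 0
Peak is 3, at t=9 (J39, J40, J42).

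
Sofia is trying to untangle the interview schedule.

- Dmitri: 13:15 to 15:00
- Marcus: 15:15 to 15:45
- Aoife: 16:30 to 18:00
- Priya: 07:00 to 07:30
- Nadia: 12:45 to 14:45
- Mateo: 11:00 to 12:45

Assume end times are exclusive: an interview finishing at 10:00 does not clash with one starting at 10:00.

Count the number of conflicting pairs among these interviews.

1

Sorted by start: Priya, Mateo, Nadia, Dmitri, Marcus, Aoife.
Mateo starts after Priya ends; Priya is clear from here.
Nadia starts exactly when Mateo ends (back-to-back, no overlap); Mateo is clear from here.
Dmitri starts before Nadia ends → Nadia and Dmitri overlap.
Marcus starts after Nadia ends; Nadia is clear from here.
Marcus starts after Dmitri ends; Dmitri is clear from here.
Aoife starts after Marcus ends.
Overlapping pairs: Dmitri & Nadia — 1 in total.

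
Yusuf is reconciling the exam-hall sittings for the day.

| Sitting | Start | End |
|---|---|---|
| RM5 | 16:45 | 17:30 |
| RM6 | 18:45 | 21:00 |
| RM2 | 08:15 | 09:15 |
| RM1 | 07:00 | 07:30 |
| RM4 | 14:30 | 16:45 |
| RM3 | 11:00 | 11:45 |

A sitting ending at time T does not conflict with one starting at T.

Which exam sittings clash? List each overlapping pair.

none

Sorted by start: RM1, RM2, RM3, RM4, RM5, RM6.
RM2 starts after RM1 ends, so RM1 has no further overlaps.
RM3 starts after RM2 ends, so RM2 has no further overlaps.
RM4 starts after RM3 ends, so RM3 has no further overlaps.
RM5 starts exactly when RM4 ends (back-to-back, no overlap), so RM4 has no further overlaps.
RM6 starts after RM5 ends.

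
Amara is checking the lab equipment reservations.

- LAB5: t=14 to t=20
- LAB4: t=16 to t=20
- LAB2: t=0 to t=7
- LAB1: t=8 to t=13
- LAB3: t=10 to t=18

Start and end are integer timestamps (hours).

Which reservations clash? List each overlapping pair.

LAB1 & LAB3, LAB3 & LAB4, LAB3 & LAB5, LAB4 & LAB5

Two intervals overlap when each starts before the other ends.
Sorted by start: LAB2, LAB1, LAB3, LAB5, LAB4.
LAB1 starts after LAB2 ends; LAB2 is clear from here.
LAB3 starts before LAB1 ends → LAB1 and LAB3 overlap.
LAB5 starts after LAB1 ends; LAB1 is clear from here.
LAB5 starts before LAB3 ends → LAB3 and LAB5 overlap.
LAB4 starts before LAB3 ends → LAB3 and LAB4 overlap.
LAB4 starts before LAB5 ends → LAB5 and LAB4 overlap.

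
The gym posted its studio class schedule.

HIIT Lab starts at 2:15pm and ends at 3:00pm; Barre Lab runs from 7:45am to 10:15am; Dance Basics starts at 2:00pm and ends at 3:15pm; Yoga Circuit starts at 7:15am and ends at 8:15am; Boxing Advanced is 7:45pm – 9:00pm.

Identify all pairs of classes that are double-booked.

Barre Lab & Yoga Circuit, Dance Basics & HIIT Lab

Sorted by start: Yoga Circuit, Barre Lab, Dance Basics, HIIT Lab, Boxing Advanced.
Barre Lab starts before Yoga Circuit ends → Yoga Circuit and Barre Lab overlap.
Dance Basics starts after Yoga Circuit ends, so nothing later overlaps Yoga Circuit either.
Dance Basics starts after Barre Lab ends, so nothing later overlaps Barre Lab either.
HIIT Lab starts before Dance Basics ends → Dance Basics and HIIT Lab overlap.
Boxing Advanced starts after Dance Basics ends.
Boxing Advanced starts after HIIT Lab ends.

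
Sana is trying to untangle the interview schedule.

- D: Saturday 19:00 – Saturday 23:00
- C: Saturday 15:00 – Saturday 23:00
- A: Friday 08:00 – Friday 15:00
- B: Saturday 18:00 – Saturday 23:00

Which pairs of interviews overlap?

B & C, B & D, C & D

Sorted by start: A, C, B, D.
C starts after A ends; A is clear from here.
B starts before C ends → C and B overlap.
D starts before C ends → C and D overlap.
D starts before B ends → B and D overlap.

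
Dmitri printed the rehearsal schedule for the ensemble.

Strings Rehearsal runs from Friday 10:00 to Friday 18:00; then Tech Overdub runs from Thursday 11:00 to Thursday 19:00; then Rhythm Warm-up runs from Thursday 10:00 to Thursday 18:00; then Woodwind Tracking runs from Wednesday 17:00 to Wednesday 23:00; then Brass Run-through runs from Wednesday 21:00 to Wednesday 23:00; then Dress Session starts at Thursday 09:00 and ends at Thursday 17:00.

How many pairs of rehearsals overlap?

4

Check each pair: they overlap iff neither finishes before the other starts.
Sorted by start: Woodwind Tracking, Brass Run-through, Dress Session, Rhythm Warm-up, Tech Overdub, Strings Rehearsal.
Brass Run-through starts before Woodwind Tracking ends → Woodwind Tracking and Brass Run-through overlap.
Dress Session starts after Woodwind Tracking ends, so Woodwind Tracking has no further overlaps.
Dress Session starts after Brass Run-through ends, so Brass Run-through has no further overlaps.
Rhythm Warm-up starts before Dress Session ends → Dress Session and Rhythm Warm-up overlap.
Tech Overdub starts before Dress Session ends → Dress Session and Tech Overdub overlap.
Strings Rehearsal starts after Dress Session ends.
Tech Overdub starts before Rhythm Warm-up ends → Rhythm Warm-up and Tech Overdub overlap.
Strings Rehearsal starts after Rhythm Warm-up ends.
Strings Rehearsal starts after Tech Overdub ends.
Overlapping pairs: Brass Run-through & Woodwind Tracking, Dress Session & Rhythm Warm-up, Dress Session & Tech Overdub, Rhythm Warm-up & Tech Overdub — 4 in total.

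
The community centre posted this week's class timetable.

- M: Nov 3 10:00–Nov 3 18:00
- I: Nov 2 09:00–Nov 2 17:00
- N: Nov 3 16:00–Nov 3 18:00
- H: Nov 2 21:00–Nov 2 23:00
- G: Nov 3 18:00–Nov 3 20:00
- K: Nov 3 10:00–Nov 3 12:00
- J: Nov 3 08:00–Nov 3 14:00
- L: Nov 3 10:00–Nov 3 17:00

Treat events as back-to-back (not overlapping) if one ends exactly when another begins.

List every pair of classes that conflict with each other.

Two intervals overlap when each starts before the other ends.
Sorted by start: I, H, J, K, L, M, N, G.
H starts after I ends, so nothing later overlaps I either.
J starts after H ends, so nothing later overlaps H either.
K starts before J ends → J and K overlap.
L starts before J ends → J and L overlap.
M starts before J ends → J and M overlap.
N starts after J ends, so nothing later overlaps J either.
L starts before K ends → K and L overlap.
M starts before K ends → K and M overlap.
N starts after K ends, so nothing later overlaps K either.
M starts before L ends → L and M overlap.
N starts before L ends → L and N overlap.
G starts after L ends.
N starts before M ends → M and N overlap.
G starts exactly when M ends (back-to-back, no overlap).
G starts exactly when N ends (back-to-back, no overlap).

J & K, J & L, J & M, K & L, K & M, L & M, L & N, M & N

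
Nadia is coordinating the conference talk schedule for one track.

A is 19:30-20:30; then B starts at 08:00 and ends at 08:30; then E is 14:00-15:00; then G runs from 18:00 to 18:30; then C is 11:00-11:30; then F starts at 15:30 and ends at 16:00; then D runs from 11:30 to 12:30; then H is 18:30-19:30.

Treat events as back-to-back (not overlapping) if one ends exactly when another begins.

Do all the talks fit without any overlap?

Yes

Check each pair: they overlap iff neither finishes before the other starts.
Sorted by start: B, C, D, E, F, G, H, A.
C starts after B ends, so nothing later overlaps B either.
D starts exactly when C ends (back-to-back, no overlap), so nothing later overlaps C either.
E starts after D ends, so nothing later overlaps D either.
F starts after E ends, so nothing later overlaps E either.
G starts after F ends, so nothing later overlaps F either.
H starts exactly when G ends (back-to-back, no overlap), so nothing later overlaps G either.
A starts exactly when H ends (back-to-back, no overlap).
Every pair is clear; the schedule has no overlaps.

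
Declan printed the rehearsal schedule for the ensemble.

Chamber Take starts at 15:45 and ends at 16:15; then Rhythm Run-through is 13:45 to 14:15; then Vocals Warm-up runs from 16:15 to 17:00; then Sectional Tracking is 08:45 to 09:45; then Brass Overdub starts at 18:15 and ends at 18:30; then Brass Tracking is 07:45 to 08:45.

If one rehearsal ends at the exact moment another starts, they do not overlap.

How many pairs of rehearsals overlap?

Check each pair: they overlap iff neither finishes before the other starts.
Sorted by start: Brass Tracking, Sectional Tracking, Rhythm Run-through, Chamber Take, Vocals Warm-up, Brass Overdub.
Sectional Tracking starts exactly when Brass Tracking ends (back-to-back, no overlap), so nothing later overlaps Brass Tracking either.
Rhythm Run-through starts after Sectional Tracking ends, so nothing later overlaps Sectional Tracking either.
Chamber Take starts after Rhythm Run-through ends, so nothing later overlaps Rhythm Run-through either.
Vocals Warm-up starts exactly when Chamber Take ends (back-to-back, no overlap), so nothing later overlaps Chamber Take either.
Brass Overdub starts after Vocals Warm-up ends.
No pair overlaps.

0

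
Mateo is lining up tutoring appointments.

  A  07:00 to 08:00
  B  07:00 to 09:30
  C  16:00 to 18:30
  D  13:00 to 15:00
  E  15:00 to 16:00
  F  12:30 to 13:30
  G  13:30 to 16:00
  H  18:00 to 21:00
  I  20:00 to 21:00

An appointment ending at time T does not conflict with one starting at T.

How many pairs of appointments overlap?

6

Sorted by start: A, B, F, D, G, E, C, H, I.
B starts before A ends → A and B overlap.
F starts after A ends — done with A.
F starts after B ends — done with B.
D starts before F ends → F and D overlap.
G starts exactly when F ends (back-to-back, no overlap) — done with F.
G starts before D ends → D and G overlap.
E starts exactly when D ends (back-to-back, no overlap) — done with D.
E starts before G ends → G and E overlap.
C starts exactly when G ends (back-to-back, no overlap) — done with G.
C starts exactly when E ends (back-to-back, no overlap) — done with E.
H starts before C ends → C and H overlap.
I starts after C ends.
I starts before H ends → H and I overlap.
Overlapping pairs: A & B, C & H, D & F, D & G, E & G, H & I — 6 in total.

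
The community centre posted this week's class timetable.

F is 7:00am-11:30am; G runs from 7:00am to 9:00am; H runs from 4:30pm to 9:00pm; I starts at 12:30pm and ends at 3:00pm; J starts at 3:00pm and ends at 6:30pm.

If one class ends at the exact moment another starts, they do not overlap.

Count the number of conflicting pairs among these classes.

2

Check each pair: they overlap iff neither finishes before the other starts.
Sorted by start: F, G, I, J, H.
G starts before F ends → F and G overlap.
I starts after F ends, so nothing later overlaps F either.
I starts after G ends, so nothing later overlaps G either.
J starts exactly when I ends (back-to-back, no overlap), so nothing later overlaps I either.
H starts before J ends → J and H overlap.
Overlapping pairs: F & G, H & J — 2 in total.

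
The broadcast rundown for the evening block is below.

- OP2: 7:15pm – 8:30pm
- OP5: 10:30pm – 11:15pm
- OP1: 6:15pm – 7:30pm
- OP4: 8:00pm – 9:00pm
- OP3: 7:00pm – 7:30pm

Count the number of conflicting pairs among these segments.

Two intervals overlap when each starts before the other ends.
Sorted by start: OP1, OP3, OP2, OP4, OP5.
OP3 starts before OP1 ends → OP1 and OP3 overlap.
OP2 starts before OP1 ends → OP1 and OP2 overlap.
OP4 starts after OP1 ends; OP1 is clear from here.
OP2 starts before OP3 ends → OP3 and OP2 overlap.
OP4 starts after OP3 ends; OP3 is clear from here.
OP4 starts before OP2 ends → OP2 and OP4 overlap.
OP5 starts after OP2 ends.
OP5 starts after OP4 ends.
Overlapping pairs: OP1 & OP2, OP1 & OP3, OP2 & OP3, OP2 & OP4 — 4 in total.

4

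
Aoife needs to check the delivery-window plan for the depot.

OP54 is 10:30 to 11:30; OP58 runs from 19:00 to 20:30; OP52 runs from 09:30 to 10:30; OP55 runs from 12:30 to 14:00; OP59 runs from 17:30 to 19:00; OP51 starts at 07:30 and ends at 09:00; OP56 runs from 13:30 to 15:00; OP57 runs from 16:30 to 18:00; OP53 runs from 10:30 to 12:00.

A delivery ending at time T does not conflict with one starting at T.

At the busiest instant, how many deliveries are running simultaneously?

Walk through starts and ends in time order (an end at T is processed before a start at T):
07:30 start OP51 → 1
09:00 end OP51 → 0
09:30 start OP52 → 1
10:30 end OP52 → 0
10:30 start OP53 → 1
10:30 start OP54 → 2
11:30 end OP54 → 1
12:00 end OP53 → 0
12:30 start OP55 → 1
13:30 start OP56 → 2
14:00 end OP55 → 1
15:00 end OP56 → 0
16:30 start OP57 → 1
17:30 start OP59 → 2
18:00 end OP57 → 1
19:00 end OP59 → 0
19:00 start OP58 → 1
20:30 end OP58 → 0
Peak is 2, at 10:30 (OP53, OP54).

2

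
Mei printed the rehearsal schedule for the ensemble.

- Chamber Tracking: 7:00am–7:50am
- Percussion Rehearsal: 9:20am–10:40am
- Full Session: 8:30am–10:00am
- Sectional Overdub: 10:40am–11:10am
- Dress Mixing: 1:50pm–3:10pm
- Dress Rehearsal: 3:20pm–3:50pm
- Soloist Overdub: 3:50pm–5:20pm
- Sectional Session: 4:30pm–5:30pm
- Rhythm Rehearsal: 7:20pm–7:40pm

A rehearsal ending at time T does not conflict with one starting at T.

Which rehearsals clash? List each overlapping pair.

Full Session & Percussion Rehearsal, Sectional Session & Soloist Overdub

Sorted by start: Chamber Tracking, Full Session, Percussion Rehearsal, Sectional Overdub, Dress Mixing, Dress Rehearsal, Soloist Overdub, Sectional Session, Rhythm Rehearsal.
Full Session starts after Chamber Tracking ends, so Chamber Tracking has no further overlaps.
Percussion Rehearsal starts before Full Session ends → Full Session and Percussion Rehearsal overlap.
Sectional Overdub starts after Full Session ends, so Full Session has no further overlaps.
Sectional Overdub starts exactly when Percussion Rehearsal ends (back-to-back, no overlap), so Percussion Rehearsal has no further overlaps.
Dress Mixing starts after Sectional Overdub ends, so Sectional Overdub has no further overlaps.
Dress Rehearsal starts after Dress Mixing ends, so Dress Mixing has no further overlaps.
Soloist Overdub starts exactly when Dress Rehearsal ends (back-to-back, no overlap), so Dress Rehearsal has no further overlaps.
Sectional Session starts before Soloist Overdub ends → Soloist Overdub and Sectional Session overlap.
Rhythm Rehearsal starts after Soloist Overdub ends.
Rhythm Rehearsal starts after Sectional Session ends.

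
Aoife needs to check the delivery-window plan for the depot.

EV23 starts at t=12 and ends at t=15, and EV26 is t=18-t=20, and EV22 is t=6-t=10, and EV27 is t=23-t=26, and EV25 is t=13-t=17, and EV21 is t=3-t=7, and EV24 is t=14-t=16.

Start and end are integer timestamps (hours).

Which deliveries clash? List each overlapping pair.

EV21 & EV22, EV23 & EV24, EV23 & EV25, EV24 & EV25

Two intervals overlap when each starts before the other ends.
Sorted by start: EV21, EV22, EV23, EV25, EV24, EV26, EV27.
EV22 starts before EV21 ends → EV21 and EV22 overlap.
EV23 starts after EV21 ends — done with EV21.
EV23 starts after EV22 ends — done with EV22.
EV25 starts before EV23 ends → EV23 and EV25 overlap.
EV24 starts before EV23 ends → EV23 and EV24 overlap.
EV26 starts after EV23 ends — done with EV23.
EV24 starts before EV25 ends → EV25 and EV24 overlap.
EV26 starts after EV25 ends — done with EV25.
EV26 starts after EV24 ends — done with EV24.
EV27 starts after EV26 ends.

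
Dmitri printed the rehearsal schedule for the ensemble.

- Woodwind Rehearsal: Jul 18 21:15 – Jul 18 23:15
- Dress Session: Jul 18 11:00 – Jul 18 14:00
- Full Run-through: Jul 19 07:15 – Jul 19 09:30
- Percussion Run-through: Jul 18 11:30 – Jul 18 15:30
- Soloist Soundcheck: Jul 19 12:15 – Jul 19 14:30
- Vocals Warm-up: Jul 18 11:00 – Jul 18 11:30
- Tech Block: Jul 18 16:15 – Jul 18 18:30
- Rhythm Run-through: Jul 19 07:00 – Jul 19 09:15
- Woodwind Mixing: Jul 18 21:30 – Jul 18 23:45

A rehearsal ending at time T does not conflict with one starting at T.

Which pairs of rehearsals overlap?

Dress Session & Percussion Run-through, Dress Session & Vocals Warm-up, Full Run-through & Rhythm Run-through, Woodwind Mixing & Woodwind Rehearsal

Sorted by start: Dress Session, Vocals Warm-up, Percussion Run-through, Tech Block, Woodwind Rehearsal, Woodwind Mixing, Rhythm Run-through, Full Run-through, Soloist Soundcheck.
Vocals Warm-up starts before Dress Session ends → Dress Session and Vocals Warm-up overlap.
Percussion Run-through starts before Dress Session ends → Dress Session and Percussion Run-through overlap.
Tech Block starts after Dress Session ends, so Dress Session has no further overlaps.
Percussion Run-through starts exactly when Vocals Warm-up ends (back-to-back, no overlap), so Vocals Warm-up has no further overlaps.
Tech Block starts after Percussion Run-through ends, so Percussion Run-through has no further overlaps.
Woodwind Rehearsal starts after Tech Block ends, so Tech Block has no further overlaps.
Woodwind Mixing starts before Woodwind Rehearsal ends → Woodwind Rehearsal and Woodwind Mixing overlap.
Rhythm Run-through starts after Woodwind Rehearsal ends, so Woodwind Rehearsal has no further overlaps.
Rhythm Run-through starts after Woodwind Mixing ends, so Woodwind Mixing has no further overlaps.
Full Run-through starts before Rhythm Run-through ends → Rhythm Run-through and Full Run-through overlap.
Soloist Soundcheck starts after Rhythm Run-through ends.
Soloist Soundcheck starts after Full Run-through ends.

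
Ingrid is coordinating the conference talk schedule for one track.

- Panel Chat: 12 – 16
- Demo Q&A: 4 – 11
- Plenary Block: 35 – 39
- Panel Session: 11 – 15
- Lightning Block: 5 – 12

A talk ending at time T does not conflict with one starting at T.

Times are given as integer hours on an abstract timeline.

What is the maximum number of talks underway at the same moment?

Sort all start/end points and keep a running count:
4 start Demo Q&A → 1
5 start Lightning Block → 2
11 end Demo Q&A → 1
11 start Panel Session → 2
12 end Lightning Block → 1
12 start Panel Chat → 2
15 end Panel Session → 1
16 end Panel Chat → 0
35 start Plenary Block → 1
39 end Plenary Block → 0
Peak is 2, at 5 (Demo Q&A, Lightning Block).

2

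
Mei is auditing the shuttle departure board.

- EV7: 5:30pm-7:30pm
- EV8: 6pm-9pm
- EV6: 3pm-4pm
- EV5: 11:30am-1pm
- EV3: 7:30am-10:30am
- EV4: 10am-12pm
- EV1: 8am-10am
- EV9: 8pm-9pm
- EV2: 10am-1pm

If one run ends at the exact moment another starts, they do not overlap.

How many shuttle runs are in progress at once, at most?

Sweep the timeline, counting +1 at each start and −1 at each end (ends before starts at a tie):
7:30am start EV3 → 1
8am start EV1 → 2
10am end EV1 → 1
10am start EV2 → 2
10am start EV4 → 3
10:30am end EV3 → 2
11:30am start EV5 → 3
12pm end EV4 → 2
1pm end EV2 → 1
1pm end EV5 → 0
3pm start EV6 → 1
4pm end EV6 → 0
5:30pm start EV7 → 1
6pm start EV8 → 2
7:30pm end EV7 → 1
8pm start EV9 → 2
9pm end EV8 → 1
9pm end EV9 → 0
Peak is 3, at 10am (EV2, EV3, EV4).

3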